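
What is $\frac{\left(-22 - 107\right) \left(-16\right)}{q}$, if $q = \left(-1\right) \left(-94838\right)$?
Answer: $\frac{1032}{47419} \approx 0.021763$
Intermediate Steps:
$q = 94838$
$\frac{\left(-22 - 107\right) \left(-16\right)}{q} = \frac{\left(-22 - 107\right) \left(-16\right)}{94838} = \left(-129\right) \left(-16\right) \frac{1}{94838} = 2064 \cdot \frac{1}{94838} = \frac{1032}{47419}$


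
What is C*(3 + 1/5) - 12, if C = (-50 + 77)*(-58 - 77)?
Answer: -11676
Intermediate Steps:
C = -3645 (C = 27*(-135) = -3645)
C*(3 + 1/5) - 12 = -3645*(3 + 1/5) - 12 = -3645*(3 + (⅕)*1) - 12 = -3645*(3 + ⅕) - 12 = -3645*16/5 - 12 = -11664 - 12 = -11676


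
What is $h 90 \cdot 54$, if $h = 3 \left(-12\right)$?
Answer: $-174960$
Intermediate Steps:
$h = -36$
$h 90 \cdot 54 = \left(-36\right) 90 \cdot 54 = \left(-3240\right) 54 = -174960$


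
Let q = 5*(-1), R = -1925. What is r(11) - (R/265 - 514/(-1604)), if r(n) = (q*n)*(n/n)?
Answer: -2042681/42506 ≈ -48.056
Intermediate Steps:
q = -5
r(n) = -5*n (r(n) = (-5*n)*(n/n) = -5*n*1 = -5*n)
r(11) - (R/265 - 514/(-1604)) = -5*11 - (-1925/265 - 514/(-1604)) = -55 - (-1925*1/265 - 514*(-1/1604)) = -55 - (-385/53 + 257/802) = -55 - 1*(-295149/42506) = -55 + 295149/42506 = -2042681/42506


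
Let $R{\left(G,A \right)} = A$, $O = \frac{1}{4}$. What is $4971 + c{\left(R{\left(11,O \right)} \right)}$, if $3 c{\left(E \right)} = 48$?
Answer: $4987$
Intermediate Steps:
$O = \frac{1}{4} \approx 0.25$
$c{\left(E \right)} = 16$ ($c{\left(E \right)} = \frac{1}{3} \cdot 48 = 16$)
$4971 + c{\left(R{\left(11,O \right)} \right)} = 4971 + 16 = 4987$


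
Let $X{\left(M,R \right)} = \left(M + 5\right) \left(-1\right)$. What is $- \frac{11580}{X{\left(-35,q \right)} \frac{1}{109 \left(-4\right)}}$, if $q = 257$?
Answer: $168296$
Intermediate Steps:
$X{\left(M,R \right)} = -5 - M$ ($X{\left(M,R \right)} = \left(5 + M\right) \left(-1\right) = -5 - M$)
$- \frac{11580}{X{\left(-35,q \right)} \frac{1}{109 \left(-4\right)}} = - \frac{11580}{\left(-5 - -35\right) \frac{1}{109 \left(-4\right)}} = - \frac{11580}{\left(-5 + 35\right) \frac{1}{-436}} = - \frac{11580}{30 \left(- \frac{1}{436}\right)} = - \frac{11580}{- \frac{15}{218}} = \left(-11580\right) \left(- \frac{218}{15}\right) = 168296$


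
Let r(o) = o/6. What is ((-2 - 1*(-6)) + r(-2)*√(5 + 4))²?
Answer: 9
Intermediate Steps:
r(o) = o/6 (r(o) = o*(⅙) = o/6)
((-2 - 1*(-6)) + r(-2)*√(5 + 4))² = ((-2 - 1*(-6)) + ((⅙)*(-2))*√(5 + 4))² = ((-2 + 6) - √9/3)² = (4 - ⅓*3)² = (4 - 1)² = 3² = 9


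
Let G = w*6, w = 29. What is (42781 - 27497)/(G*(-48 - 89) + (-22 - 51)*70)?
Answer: -3821/7237 ≈ -0.52798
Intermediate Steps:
G = 174 (G = 29*6 = 174)
(42781 - 27497)/(G*(-48 - 89) + (-22 - 51)*70) = (42781 - 27497)/(174*(-48 - 89) + (-22 - 51)*70) = 15284/(174*(-137) - 73*70) = 15284/(-23838 - 5110) = 15284/(-28948) = 15284*(-1/28948) = -3821/7237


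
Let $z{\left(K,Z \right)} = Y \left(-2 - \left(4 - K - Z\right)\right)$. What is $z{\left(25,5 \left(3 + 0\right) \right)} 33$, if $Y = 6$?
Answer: $6732$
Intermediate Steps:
$z{\left(K,Z \right)} = -36 + 6 K + 6 Z$ ($z{\left(K,Z \right)} = 6 \left(-2 - \left(4 - K - Z\right)\right) = 6 \left(-2 + \left(-4 + K + Z\right)\right) = 6 \left(-6 + K + Z\right) = -36 + 6 K + 6 Z$)
$z{\left(25,5 \left(3 + 0\right) \right)} 33 = \left(-36 + 6 \cdot 25 + 6 \cdot 5 \left(3 + 0\right)\right) 33 = \left(-36 + 150 + 6 \cdot 5 \cdot 3\right) 33 = \left(-36 + 150 + 6 \cdot 15\right) 33 = \left(-36 + 150 + 90\right) 33 = 204 \cdot 33 = 6732$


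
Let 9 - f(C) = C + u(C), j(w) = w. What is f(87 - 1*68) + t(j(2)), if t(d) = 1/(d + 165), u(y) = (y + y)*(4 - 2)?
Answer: -14361/167 ≈ -85.994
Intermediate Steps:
u(y) = 4*y (u(y) = (2*y)*2 = 4*y)
f(C) = 9 - 5*C (f(C) = 9 - (C + 4*C) = 9 - 5*C)
t(d) = 1/(165 + d)
f(87 - 1*68) + t(j(2)) = (9 - 5*(87 - 1*68)) + 1/(165 + 2) = (9 - 5*(87 - 68)) + 1/167 = (9 - 5*19) + 1/167 = (9 - 95) + 1/167 = -86 + 1/167 = -14361/167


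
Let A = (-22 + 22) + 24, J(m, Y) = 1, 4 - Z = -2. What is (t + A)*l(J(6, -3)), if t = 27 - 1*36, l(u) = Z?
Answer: 90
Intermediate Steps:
Z = 6 (Z = 4 - 1*(-2) = 4 + 2 = 6)
l(u) = 6
A = 24 (A = 0 + 24 = 24)
t = -9 (t = 27 - 36 = -9)
(t + A)*l(J(6, -3)) = (-9 + 24)*6 = 15*6 = 90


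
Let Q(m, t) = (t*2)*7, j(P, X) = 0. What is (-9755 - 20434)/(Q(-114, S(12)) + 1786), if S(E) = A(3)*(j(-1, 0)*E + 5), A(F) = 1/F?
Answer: -90567/5428 ≈ -16.685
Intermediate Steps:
S(E) = 5/3 (S(E) = (0*E + 5)/3 = (0 + 5)/3 = (⅓)*5 = 5/3)
Q(m, t) = 14*t (Q(m, t) = (2*t)*7 = 14*t)
(-9755 - 20434)/(Q(-114, S(12)) + 1786) = (-9755 - 20434)/(14*(5/3) + 1786) = -30189/(70/3 + 1786) = -30189/5428/3 = -30189*3/5428 = -90567/5428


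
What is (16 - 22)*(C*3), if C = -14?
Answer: 252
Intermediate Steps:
(16 - 22)*(C*3) = (16 - 22)*(-14*3) = -6*(-42) = 252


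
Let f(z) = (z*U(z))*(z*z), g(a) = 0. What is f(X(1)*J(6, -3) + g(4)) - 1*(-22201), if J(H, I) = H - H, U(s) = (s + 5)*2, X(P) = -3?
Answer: 22201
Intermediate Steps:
U(s) = 10 + 2*s (U(s) = (5 + s)*2 = 10 + 2*s)
J(H, I) = 0
f(z) = z³*(10 + 2*z) (f(z) = (z*(10 + 2*z))*(z*z) = (z*(10 + 2*z))*z² = z³*(10 + 2*z))
f(X(1)*J(6, -3) + g(4)) - 1*(-22201) = 2*(-3*0 + 0)³*(5 + (-3*0 + 0)) - 1*(-22201) = 2*(0 + 0)³*(5 + (0 + 0)) + 22201 = 2*0³*(5 + 0) + 22201 = 2*0*5 + 22201 = 0 + 22201 = 22201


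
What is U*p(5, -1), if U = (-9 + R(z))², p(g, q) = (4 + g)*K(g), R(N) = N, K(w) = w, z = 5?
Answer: 720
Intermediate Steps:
p(g, q) = g*(4 + g) (p(g, q) = (4 + g)*g = g*(4 + g))
U = 16 (U = (-9 + 5)² = (-4)² = 16)
U*p(5, -1) = 16*(5*(4 + 5)) = 16*(5*9) = 16*45 = 720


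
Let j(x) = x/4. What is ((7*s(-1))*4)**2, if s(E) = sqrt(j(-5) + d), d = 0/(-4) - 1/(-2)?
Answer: -588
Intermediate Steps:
j(x) = x/4 (j(x) = x*(1/4) = x/4)
d = 1/2 (d = 0*(-1/4) - 1*(-1/2) = 0 + 1/2 = 1/2 ≈ 0.50000)
s(E) = I*sqrt(3)/2 (s(E) = sqrt((1/4)*(-5) + 1/2) = sqrt(-5/4 + 1/2) = sqrt(-3/4) = I*sqrt(3)/2)
((7*s(-1))*4)**2 = ((7*(I*sqrt(3)/2))*4)**2 = ((7*I*sqrt(3)/2)*4)**2 = (14*I*sqrt(3))**2 = -588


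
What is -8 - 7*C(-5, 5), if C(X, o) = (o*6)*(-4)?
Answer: 832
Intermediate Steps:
C(X, o) = -24*o (C(X, o) = (6*o)*(-4) = -24*o)
-8 - 7*C(-5, 5) = -8 - (-168)*5 = -8 - 7*(-120) = -8 + 840 = 832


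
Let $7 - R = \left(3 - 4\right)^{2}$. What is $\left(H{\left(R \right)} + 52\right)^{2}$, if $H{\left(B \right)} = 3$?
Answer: $3025$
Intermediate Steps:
$R = 6$ ($R = 7 - \left(3 - 4\right)^{2} = 7 - \left(-1\right)^{2} = 7 - 1 = 6$)
$\left(H{\left(R \right)} + 52\right)^{2} = \left(3 + 52\right)^{2} = 55^{2} = 3025$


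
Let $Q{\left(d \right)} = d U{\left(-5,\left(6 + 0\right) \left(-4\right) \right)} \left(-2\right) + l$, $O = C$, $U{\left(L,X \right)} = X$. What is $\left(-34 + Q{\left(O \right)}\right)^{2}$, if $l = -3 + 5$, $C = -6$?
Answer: $102400$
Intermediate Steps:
$O = -6$
$l = 2$
$Q{\left(d \right)} = 2 + 48 d$ ($Q{\left(d \right)} = d \left(6 + 0\right) \left(-4\right) \left(-2\right) + 2 = d 6 \left(-4\right) \left(-2\right) + 2 = d \left(-24\right) \left(-2\right) + 2 = - 24 d \left(-2\right) + 2 = 48 d + 2 = 2 + 48 d$)
$\left(-34 + Q{\left(O \right)}\right)^{2} = \left(-34 + \left(2 + 48 \left(-6\right)\right)\right)^{2} = \left(-34 + \left(2 - 288\right)\right)^{2} = \left(-34 - 286\right)^{2} = \left(-320\right)^{2} = 102400$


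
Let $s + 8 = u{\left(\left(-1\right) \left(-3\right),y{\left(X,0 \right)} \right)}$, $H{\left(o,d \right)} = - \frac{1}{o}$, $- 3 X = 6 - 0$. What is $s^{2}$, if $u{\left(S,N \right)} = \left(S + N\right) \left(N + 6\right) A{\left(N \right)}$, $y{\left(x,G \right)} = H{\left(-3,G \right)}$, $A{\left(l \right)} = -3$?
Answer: $\frac{45796}{9} \approx 5088.4$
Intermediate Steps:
$X = -2$ ($X = - \frac{6 - 0}{3} = - \frac{6 + 0}{3} = \left(- \frac{1}{3}\right) 6 = -2$)
$y{\left(x,G \right)} = \frac{1}{3}$ ($y{\left(x,G \right)} = - \frac{1}{-3} = \left(-1\right) \left(- \frac{1}{3}\right) = \frac{1}{3}$)
$u{\left(S,N \right)} = - 3 \left(6 + N\right) \left(N + S\right)$ ($u{\left(S,N \right)} = \left(S + N\right) \left(N + 6\right) \left(-3\right) = \left(N + S\right) \left(6 + N\right) \left(-3\right) = \left(6 + N\right) \left(N + S\right) \left(-3\right) = - 3 \left(6 + N\right) \left(N + S\right)$)
$s = - \frac{214}{3}$ ($s = -8 - \left(6 + \frac{1}{3} + 19 \left(-1\right) \left(-3\right)\right) = -8 - \left(\frac{181}{3} + 3\right) = -8 - \frac{190}{3} = - \frac{214}{3} \approx -71.333$)
$s^{2} = \left(- \frac{214}{3}\right)^{2} = \frac{45796}{9}$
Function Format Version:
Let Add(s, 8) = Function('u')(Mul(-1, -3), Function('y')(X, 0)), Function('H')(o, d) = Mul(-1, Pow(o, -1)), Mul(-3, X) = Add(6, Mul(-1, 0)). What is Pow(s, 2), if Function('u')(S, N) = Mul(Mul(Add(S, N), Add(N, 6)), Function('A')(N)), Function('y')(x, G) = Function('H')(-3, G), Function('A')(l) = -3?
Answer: Rational(45796, 9) ≈ 5088.4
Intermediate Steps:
X = -2 (X = Mul(Rational(-1, 3), Add(6, Mul(-1, 0))) = Mul(Rational(-1, 3), Add(6, 0)) = Mul(Rational(-1, 3), 6) = -2)
Function('y')(x, G) = Rational(1, 3) (Function('y')(x, G) = Mul(-1, Pow(-3, -1)) = Mul(-1, Rational(-1, 3)) = Rational(1, 3))
Function('u')(S, N) = Mul(-3, Add(6, N), Add(N, S)) (Function('u')(S, N) = Mul(Mul(Add(S, N), Add(N, 6)), -3) = Mul(Mul(Add(N, S), Add(6, N)), -3) = Mul(Mul(Add(6, N), Add(N, S)), -3) = Mul(-3, Add(6, N), Add(N, S)))
s = Rational(-214, 3) (s = Add(-8, Add(Mul(-18, Rational(1, 3)), Mul(-18, Mul(-1, -3)), Mul(-3, Pow(Rational(1, 3), 2)), Mul(-3, Rational(1, 3), Mul(-1, -3)))) = Add(-8, Add(-6, Mul(-18, 3), Mul(-3, Rational(1, 9)), Mul(-3, Rational(1, 3), 3))) = Add(-8, Add(-6, -54, Rational(-1, 3), -3)) = Add(-8, Rational(-190, 3)) = Rational(-214, 3) ≈ -71.333)
Pow(s, 2) = Pow(Rational(-214, 3), 2) = Rational(45796, 9)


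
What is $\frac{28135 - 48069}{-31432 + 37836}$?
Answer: $- \frac{9967}{3202} \approx -3.1127$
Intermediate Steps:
$\frac{28135 - 48069}{-31432 + 37836} = - \frac{19934}{6404} = \left(-19934\right) \frac{1}{6404} = - \frac{9967}{3202}$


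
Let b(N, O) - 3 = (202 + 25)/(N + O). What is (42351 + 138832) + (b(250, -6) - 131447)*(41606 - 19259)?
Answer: -716671211171/244 ≈ -2.9372e+9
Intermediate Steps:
b(N, O) = 3 + 227/(N + O) (b(N, O) = 3 + (202 + 25)/(N + O) = 3 + 227/(N + O))
(42351 + 138832) + (b(250, -6) - 131447)*(41606 - 19259) = (42351 + 138832) + ((227 + 3*250 + 3*(-6))/(250 - 6) - 131447)*(41606 - 19259) = 181183 + ((227 + 750 - 18)/244 - 131447)*22347 = 181183 + ((1/244)*959 - 131447)*22347 = 181183 + (959/244 - 131447)*22347 = 181183 - 32072109/244*22347 = 181183 - 716715419823/244 = -716671211171/244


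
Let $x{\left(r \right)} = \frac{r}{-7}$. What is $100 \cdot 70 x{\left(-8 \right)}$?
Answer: $8000$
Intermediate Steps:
$x{\left(r \right)} = - \frac{r}{7}$ ($x{\left(r \right)} = r \left(- \frac{1}{7}\right) = - \frac{r}{7}$)
$100 \cdot 70 x{\left(-8 \right)} = 100 \cdot 70 \left(\left(- \frac{1}{7}\right) \left(-8\right)\right) = 7000 \cdot \frac{8}{7} = 8000$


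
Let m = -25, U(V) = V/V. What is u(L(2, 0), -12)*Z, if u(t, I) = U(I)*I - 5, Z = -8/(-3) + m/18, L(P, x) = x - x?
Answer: -391/18 ≈ -21.722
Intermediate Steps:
U(V) = 1
L(P, x) = 0
Z = 23/18 (Z = -8/(-3) - 25/18 = -8*(-1/3) - 25*1/18 = 8/3 - 25/18 = 23/18 ≈ 1.2778)
u(t, I) = -5 + I (u(t, I) = 1*I - 5 = I - 5 = -5 + I)
u(L(2, 0), -12)*Z = (-5 - 12)*(23/18) = -17*23/18 = -391/18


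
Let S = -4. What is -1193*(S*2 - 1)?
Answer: 10737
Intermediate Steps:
-1193*(S*2 - 1) = -1193*(-4*2 - 1) = -1193*(-8 - 1) = -1193*(-9) = 10737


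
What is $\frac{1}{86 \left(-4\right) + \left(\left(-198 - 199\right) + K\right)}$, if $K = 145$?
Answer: $- \frac{1}{596} \approx -0.0016779$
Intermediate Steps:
$\frac{1}{86 \left(-4\right) + \left(\left(-198 - 199\right) + K\right)} = \frac{1}{86 \left(-4\right) + \left(\left(-198 - 199\right) + 145\right)} = \frac{1}{-344 + \left(-397 + 145\right)} = \frac{1}{-344 - 252} = \frac{1}{-596} = - \frac{1}{596}$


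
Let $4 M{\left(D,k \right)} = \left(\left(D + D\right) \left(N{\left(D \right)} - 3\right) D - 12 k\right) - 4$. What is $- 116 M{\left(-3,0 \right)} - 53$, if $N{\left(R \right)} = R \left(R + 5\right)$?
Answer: $4761$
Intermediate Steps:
$N{\left(R \right)} = R \left(5 + R\right)$
$M{\left(D,k \right)} = -1 - 3 k + \frac{D^{2} \left(-3 + D \left(5 + D\right)\right)}{2}$ ($M{\left(D,k \right)} = \frac{\left(\left(D + D\right) \left(D \left(5 + D\right) - 3\right) D - 12 k\right) - 4}{4} = \frac{\left(2 D \left(-3 + D \left(5 + D\right)\right) D - 12 k\right) - 4}{4} = \frac{\left(2 D^{2} \left(-3 + D \left(5 + D\right)\right) - 12 k\right) - 4}{4} = \frac{\left(- 12 k + 2 D^{2} \left(-3 + D \left(5 + D\right)\right)\right) - 4}{4} = \frac{-4 - 12 k + 2 D^{2} \left(-3 + D \left(5 + D\right)\right)}{4} = -1 - 3 k + \frac{D^{2} \left(-3 + D \left(5 + D\right)\right)}{2}$)
$- 116 M{\left(-3,0 \right)} - 53 = - 116 \left(-1 - 0 - \frac{3 \left(-3\right)^{2}}{2} + \frac{\left(-3\right)^{3} \left(5 - 3\right)}{2}\right) - 53 = - 116 \left(-1 + 0 - \frac{27}{2} + \frac{1}{2} \left(-27\right) 2\right) - 53 = - 116 \left(-1 + 0 - \frac{27}{2} - 27\right) - 53 = \left(-116\right) \left(- \frac{83}{2}\right) - 53 = 4814 - 53 = 4761$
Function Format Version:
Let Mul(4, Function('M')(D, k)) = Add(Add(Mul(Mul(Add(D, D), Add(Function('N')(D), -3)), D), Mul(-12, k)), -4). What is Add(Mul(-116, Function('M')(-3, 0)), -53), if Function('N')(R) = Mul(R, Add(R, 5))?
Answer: 4761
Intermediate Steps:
Function('N')(R) = Mul(R, Add(5, R))
Function('M')(D, k) = Add(-1, Mul(-3, k), Mul(Rational(1, 2), Pow(D, 2), Add(-3, Mul(D, Add(5, D))))) (Function('M')(D, k) = Mul(Rational(1, 4), Add(Add(Mul(Mul(Add(D, D), Add(Mul(D, Add(5, D)), -3)), D), Mul(-12, k)), -4)) = Mul(Rational(1, 4), Add(Add(Mul(Mul(Mul(2, D), Add(-3, Mul(D, Add(5, D)))), D), Mul(-12, k)), -4)) = Mul(Rational(1, 4), Add(Add(Mul(Mul(2, D, Add(-3, Mul(D, Add(5, D)))), D), Mul(-12, k)), -4)) = Mul(Rational(1, 4), Add(Add(Mul(2, Pow(D, 2), Add(-3, Mul(D, Add(5, D)))), Mul(-12, k)), -4)) = Mul(Rational(1, 4), Add(Add(Mul(-12, k), Mul(2, Pow(D, 2), Add(-3, Mul(D, Add(5, D))))), -4)) = Mul(Rational(1, 4), Add(-4, Mul(-12, k), Mul(2, Pow(D, 2), Add(-3, Mul(D, Add(5, D)))))) = Add(-1, Mul(-3, k), Mul(Rational(1, 2), Pow(D, 2), Add(-3, Mul(D, Add(5, D))))))
Add(Mul(-116, Function('M')(-3, 0)), -53) = Add(Mul(-116, Add(-1, Mul(-3, 0), Mul(Rational(-3, 2), Pow(-3, 2)), Mul(Rational(1, 2), Pow(-3, 3), Add(5, -3)))), -53) = Add(Mul(-116, Add(-1, 0, Mul(Rational(-3, 2), 9), Mul(Rational(1, 2), -27, 2))), -53) = Add(Mul(-116, Add(-1, 0, Rational(-27, 2), -27)), -53) = Add(Mul(-116, Rational(-83, 2)), -53) = Add(4814, -53) = 4761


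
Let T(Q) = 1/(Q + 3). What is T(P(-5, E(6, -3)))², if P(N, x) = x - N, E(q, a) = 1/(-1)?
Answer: 1/49 ≈ 0.020408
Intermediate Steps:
E(q, a) = -1
T(Q) = 1/(3 + Q)
T(P(-5, E(6, -3)))² = (1/(3 + (-1 - 1*(-5))))² = (1/(3 + (-1 + 5)))² = (1/(3 + 4))² = (1/7)² = (⅐)² = 1/49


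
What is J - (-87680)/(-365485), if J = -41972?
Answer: -3068044820/73097 ≈ -41972.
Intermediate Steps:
J - (-87680)/(-365485) = -41972 - (-87680)/(-365485) = -41972 - (-87680)*(-1)/365485 = -41972 - 1*17536/73097 = -41972 - 17536/73097 = -3068044820/73097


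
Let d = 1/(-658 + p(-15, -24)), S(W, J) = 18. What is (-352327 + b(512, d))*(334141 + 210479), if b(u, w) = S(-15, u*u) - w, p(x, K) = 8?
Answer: -12471844238238/65 ≈ -1.9187e+11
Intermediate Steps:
d = -1/650 (d = 1/(-658 + 8) = 1/(-650) = -1/650 ≈ -0.0015385)
b(u, w) = 18 - w
(-352327 + b(512, d))*(334141 + 210479) = (-352327 + (18 - 1*(-1/650)))*(334141 + 210479) = (-352327 + (18 + 1/650))*544620 = (-352327 + 11701/650)*544620 = -229000849/650*544620 = -12471844238238/65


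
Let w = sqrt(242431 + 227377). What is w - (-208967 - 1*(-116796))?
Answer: 92171 + 4*sqrt(29363) ≈ 92856.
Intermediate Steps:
w = 4*sqrt(29363) (w = sqrt(469808) = 4*sqrt(29363) ≈ 685.43)
w - (-208967 - 1*(-116796)) = 4*sqrt(29363) - (-208967 - 1*(-116796)) = 4*sqrt(29363) - (-208967 + 116796) = 4*sqrt(29363) - 1*(-92171) = 4*sqrt(29363) + 92171 = 92171 + 4*sqrt(29363)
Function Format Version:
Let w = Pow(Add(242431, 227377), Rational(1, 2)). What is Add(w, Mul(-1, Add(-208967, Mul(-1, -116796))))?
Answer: Add(92171, Mul(4, Pow(29363, Rational(1, 2)))) ≈ 92856.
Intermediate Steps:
w = Mul(4, Pow(29363, Rational(1, 2))) (w = Pow(469808, Rational(1, 2)) = Mul(4, Pow(29363, Rational(1, 2))) ≈ 685.43)
Add(w, Mul(-1, Add(-208967, Mul(-1, -116796)))) = Add(Mul(4, Pow(29363, Rational(1, 2))), Mul(-1, Add(-208967, Mul(-1, -116796)))) = Add(Mul(4, Pow(29363, Rational(1, 2))), Mul(-1, Add(-208967, 116796))) = Add(Mul(4, Pow(29363, Rational(1, 2))), Mul(-1, -92171)) = Add(Mul(4, Pow(29363, Rational(1, 2))), 92171) = Add(92171, Mul(4, Pow(29363, Rational(1, 2))))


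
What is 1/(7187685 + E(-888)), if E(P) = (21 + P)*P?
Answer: 1/7957581 ≈ 1.2567e-7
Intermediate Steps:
E(P) = P*(21 + P)
1/(7187685 + E(-888)) = 1/(7187685 - 888*(21 - 888)) = 1/(7187685 - 888*(-867)) = 1/(7187685 + 769896) = 1/7957581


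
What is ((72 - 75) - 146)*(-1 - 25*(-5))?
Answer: -18476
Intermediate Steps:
((72 - 75) - 146)*(-1 - 25*(-5)) = (-3 - 146)*(-1 - 5*(-25)) = -149*(-1 + 125) = -149*124 = -18476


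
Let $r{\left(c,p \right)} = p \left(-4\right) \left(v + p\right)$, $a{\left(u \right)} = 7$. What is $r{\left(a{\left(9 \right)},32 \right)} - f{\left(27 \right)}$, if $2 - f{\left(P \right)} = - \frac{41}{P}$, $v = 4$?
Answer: $- \frac{124511}{27} \approx -4611.5$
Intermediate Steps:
$r{\left(c,p \right)} = - 4 p \left(4 + p\right)$ ($r{\left(c,p \right)} = p \left(-4\right) \left(4 + p\right) = - 4 p \left(4 + p\right)$)
$f{\left(P \right)} = 2 + \frac{41}{P}$ ($f{\left(P \right)} = 2 - - \frac{41}{P} = 2 + \frac{41}{P}$)
$r{\left(a{\left(9 \right)},32 \right)} - f{\left(27 \right)} = \left(-4\right) 32 \left(4 + 32\right) - \left(2 + \frac{41}{27}\right) = \left(-4\right) 32 \cdot 36 - \left(2 + 41 \cdot \frac{1}{27}\right) = -4608 - \left(2 + \frac{41}{27}\right) = -4608 - \frac{95}{27} = - \frac{124511}{27}$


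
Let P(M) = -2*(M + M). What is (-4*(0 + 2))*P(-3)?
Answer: -96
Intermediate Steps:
P(M) = -4*M
(-4*(0 + 2))*P(-3) = (-4*(0 + 2))*(-4*(-3)) = -4*2*12 = -8*12 = -96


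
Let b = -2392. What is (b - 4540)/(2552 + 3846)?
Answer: -3466/3199 ≈ -1.0835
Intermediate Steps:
(b - 4540)/(2552 + 3846) = (-2392 - 4540)/(2552 + 3846) = -6932/6398 = -6932*1/6398 = -3466/3199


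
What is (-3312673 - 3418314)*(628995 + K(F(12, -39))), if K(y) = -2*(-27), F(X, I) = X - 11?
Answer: -4234120641363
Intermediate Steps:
F(X, I) = -11 + X
K(y) = 54
(-3312673 - 3418314)*(628995 + K(F(12, -39))) = (-3312673 - 3418314)*(628995 + 54) = -6730987*629049 = -4234120641363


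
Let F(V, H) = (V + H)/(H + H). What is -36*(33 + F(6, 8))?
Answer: -2439/2 ≈ -1219.5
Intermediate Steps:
F(V, H) = (H + V)/(2*H) (F(V, H) = (H + V)/((2*H)) = (H + V)*(1/(2*H)) = (H + V)/(2*H))
-36*(33 + F(6, 8)) = -36*(33 + (1/2)*(8 + 6)/8) = -36*(33 + (1/2)*(1/8)*14) = -36*(33 + 7/8) = -36*271/8 = -2439/2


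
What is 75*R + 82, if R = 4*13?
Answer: 3982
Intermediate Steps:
R = 52
75*R + 82 = 75*52 + 82 = 3900 + 82 = 3982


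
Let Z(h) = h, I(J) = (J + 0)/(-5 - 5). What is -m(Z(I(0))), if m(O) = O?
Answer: 0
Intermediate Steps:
I(J) = -J/10 (I(J) = J/(-10) = J*(-⅒) = -J/10)
-m(Z(I(0))) = -(-1)*0/10 = -1*0 = 0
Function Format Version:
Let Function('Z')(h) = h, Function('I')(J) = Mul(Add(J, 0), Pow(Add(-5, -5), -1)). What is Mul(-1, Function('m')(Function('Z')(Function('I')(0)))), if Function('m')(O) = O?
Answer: 0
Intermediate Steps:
Function('I')(J) = Mul(Rational(-1, 10), J) (Function('I')(J) = Mul(J, Pow(-10, -1)) = Mul(J, Rational(-1, 10)) = Mul(Rational(-1, 10), J))
Mul(-1, Function('m')(Function('Z')(Function('I')(0)))) = Mul(-1, Mul(Rational(-1, 10), 0)) = Mul(-1, 0) = 0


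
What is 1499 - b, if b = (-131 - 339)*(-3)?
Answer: 89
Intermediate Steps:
b = 1410 (b = -470*(-3) = 1410)
1499 - b = 1499 - 1*1410 = 1499 - 1410 = 89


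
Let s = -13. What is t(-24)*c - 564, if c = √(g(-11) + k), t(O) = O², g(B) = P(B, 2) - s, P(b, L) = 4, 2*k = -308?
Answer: -564 + 576*I*√137 ≈ -564.0 + 6741.9*I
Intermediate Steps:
k = -154 (k = (½)*(-308) = -154)
g(B) = 17 (g(B) = 4 - 1*(-13) = 4 + 13 = 17)
c = I*√137 (c = √(17 - 154) = √(-137) = I*√137 ≈ 11.705*I)
t(-24)*c - 564 = (-24)²*(I*√137) - 564 = 576*(I*√137) - 564 = 576*I*√137 - 564 = -564 + 576*I*√137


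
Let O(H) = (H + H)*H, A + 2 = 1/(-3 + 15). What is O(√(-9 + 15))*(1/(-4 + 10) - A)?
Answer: 25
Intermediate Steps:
A = -23/12 (A = -2 + 1/(-3 + 15) = -2 + 1/12 = -23/12 ≈ -1.9167)
O(H) = 2*H² (O(H) = (2*H)*H = 2*H²)
O(√(-9 + 15))*(1/(-4 + 10) - A) = (2*(√(-9 + 15))²)*(1/(-4 + 10) - 1*(-23/12)) = (2*(√6)²)*(1/6 + 23/12) = (2*6)*(⅙ + 23/12) = 12*(25/12) = 25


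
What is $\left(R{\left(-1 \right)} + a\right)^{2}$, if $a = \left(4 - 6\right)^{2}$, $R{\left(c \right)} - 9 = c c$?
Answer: $196$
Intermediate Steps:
$R{\left(c \right)} = 9 + c^{2}$ ($R{\left(c \right)} = 9 + c c = 9 + c^{2}$)
$a = 4$ ($a = \left(4 - 6\right)^{2} = \left(-2\right)^{2} = 4$)
$\left(R{\left(-1 \right)} + a\right)^{2} = \left(\left(9 + \left(-1\right)^{2}\right) + 4\right)^{2} = \left(\left(9 + 1\right) + 4\right)^{2} = \left(10 + 4\right)^{2} = 14^{2} = 196$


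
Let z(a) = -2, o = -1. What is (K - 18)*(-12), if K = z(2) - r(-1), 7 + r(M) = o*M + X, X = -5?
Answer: 108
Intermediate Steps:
r(M) = -12 - M (r(M) = -7 + (-M - 5) = -7 + (-5 - M) = -12 - M)
K = 9 (K = -2 - (-12 - 1*(-1)) = -2 - (-12 + 1) = -2 - 1*(-11) = -2 + 11 = 9)
(K - 18)*(-12) = (9 - 18)*(-12) = -9*(-12) = 108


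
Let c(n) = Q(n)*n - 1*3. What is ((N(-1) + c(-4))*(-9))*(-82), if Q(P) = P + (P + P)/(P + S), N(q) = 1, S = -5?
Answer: 7708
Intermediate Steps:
Q(P) = P + 2*P/(-5 + P) (Q(P) = P + (P + P)/(P - 5) = P + (2*P)/(-5 + P) = P + 2*P/(-5 + P))
c(n) = -3 + n²*(-3 + n)/(-5 + n) (c(n) = (n*(-3 + n)/(-5 + n))*n - 1*3 = n²*(-3 + n)/(-5 + n) - 3 = -3 + n²*(-3 + n)/(-5 + n))
((N(-1) + c(-4))*(-9))*(-82) = ((1 + (15 - 3*(-4) + (-4)²*(-3 - 4))/(-5 - 4))*(-9))*(-82) = ((1 + (15 + 12 + 16*(-7))/(-9))*(-9))*(-82) = ((1 - (15 + 12 - 112)/9)*(-9))*(-82) = ((1 - ⅑*(-85))*(-9))*(-82) = ((1 + 85/9)*(-9))*(-82) = ((94/9)*(-9))*(-82) = -94*(-82) = 7708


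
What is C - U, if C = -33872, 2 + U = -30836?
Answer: -3034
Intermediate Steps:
U = -30838 (U = -2 - 30836 = -30838)
C - U = -33872 - 1*(-30838) = -33872 + 30838 = -3034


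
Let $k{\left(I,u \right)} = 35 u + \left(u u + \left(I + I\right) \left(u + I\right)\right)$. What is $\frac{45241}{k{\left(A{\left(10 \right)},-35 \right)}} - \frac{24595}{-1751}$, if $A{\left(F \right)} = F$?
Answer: $- \frac{66919491}{875500} \approx -76.436$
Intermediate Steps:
$k{\left(I,u \right)} = u^{2} + 35 u + 2 I \left(I + u\right)$ ($k{\left(I,u \right)} = 35 u + \left(u^{2} + 2 I \left(I + u\right)\right) = u^{2} + 35 u + 2 I \left(I + u\right)$)
$\frac{45241}{k{\left(A{\left(10 \right)},-35 \right)}} - \frac{24595}{-1751} = \frac{45241}{\left(-35\right)^{2} + 2 \cdot 10^{2} + 35 \left(-35\right) + 2 \cdot 10 \left(-35\right)} - \frac{24595}{-1751} = \frac{45241}{1225 + 2 \cdot 100 - 1225 - 700} - - \frac{24595}{1751} = \frac{45241}{1225 + 200 - 1225 - 700} + \frac{24595}{1751} = \frac{45241}{-500} + \frac{24595}{1751} = 45241 \left(- \frac{1}{500}\right) + \frac{24595}{1751} = - \frac{45241}{500} + \frac{24595}{1751} = - \frac{66919491}{875500}$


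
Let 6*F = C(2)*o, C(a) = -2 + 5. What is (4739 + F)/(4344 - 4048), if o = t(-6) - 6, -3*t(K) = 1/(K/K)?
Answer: 28415/1776 ≈ 15.999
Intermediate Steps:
t(K) = -⅓ (t(K) = -1/(3*(K/K)) = -⅓/1 = -⅓*1 = -⅓)
o = -19/3 (o = -⅓ - 6 = -19/3 ≈ -6.3333)
C(a) = 3
F = -19/6 (F = (3*(-19/3))/6 = (⅙)*(-19) = -19/6 ≈ -3.1667)
(4739 + F)/(4344 - 4048) = (4739 - 19/6)/(4344 - 4048) = (28415/6)/296 = (28415/6)*(1/296) = 28415/1776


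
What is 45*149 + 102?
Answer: 6807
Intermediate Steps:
45*149 + 102 = 6705 + 102 = 6807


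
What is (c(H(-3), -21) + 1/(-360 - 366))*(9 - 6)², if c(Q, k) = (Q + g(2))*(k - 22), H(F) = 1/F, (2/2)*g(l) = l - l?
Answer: 31215/242 ≈ 128.99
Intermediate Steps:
g(l) = 0 (g(l) = l - l = 0)
c(Q, k) = Q*(-22 + k) (c(Q, k) = (Q + 0)*(k - 22) = Q*(-22 + k))
(c(H(-3), -21) + 1/(-360 - 366))*(9 - 6)² = ((-22 - 21)/(-3) + 1/(-360 - 366))*(9 - 6)² = (-⅓*(-43) + 1/(-726))*3² = (43/3 - 1/726)*9 = (10405/726)*9 = 31215/242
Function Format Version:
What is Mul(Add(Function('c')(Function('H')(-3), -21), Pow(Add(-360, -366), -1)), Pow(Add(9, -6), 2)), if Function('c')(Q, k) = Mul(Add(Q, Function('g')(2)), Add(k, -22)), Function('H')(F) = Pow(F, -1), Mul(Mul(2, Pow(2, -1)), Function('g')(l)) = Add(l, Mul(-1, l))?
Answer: Rational(31215, 242) ≈ 128.99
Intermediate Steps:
Function('g')(l) = 0 (Function('g')(l) = Add(l, Mul(-1, l)) = 0)
Function('c')(Q, k) = Mul(Q, Add(-22, k)) (Function('c')(Q, k) = Mul(Add(Q, 0), Add(k, -22)) = Mul(Q, Add(-22, k)))
Mul(Add(Function('c')(Function('H')(-3), -21), Pow(Add(-360, -366), -1)), Pow(Add(9, -6), 2)) = Mul(Add(Mul(Pow(-3, -1), Add(-22, -21)), Pow(Add(-360, -366), -1)), Pow(Add(9, -6), 2)) = Mul(Add(Mul(Rational(-1, 3), -43), Pow(-726, -1)), Pow(3, 2)) = Mul(Add(Rational(43, 3), Rational(-1, 726)), 9) = Mul(Rational(10405, 726), 9) = Rational(31215, 242)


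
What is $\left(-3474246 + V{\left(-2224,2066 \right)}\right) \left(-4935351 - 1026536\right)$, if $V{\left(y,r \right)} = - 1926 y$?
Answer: $-4824227798886$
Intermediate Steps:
$\left(-3474246 + V{\left(-2224,2066 \right)}\right) \left(-4935351 - 1026536\right) = \left(-3474246 - -4283424\right) \left(-4935351 - 1026536\right) = \left(-3474246 + 4283424\right) \left(-5961887\right) = 809178 \left(-5961887\right) = -4824227798886$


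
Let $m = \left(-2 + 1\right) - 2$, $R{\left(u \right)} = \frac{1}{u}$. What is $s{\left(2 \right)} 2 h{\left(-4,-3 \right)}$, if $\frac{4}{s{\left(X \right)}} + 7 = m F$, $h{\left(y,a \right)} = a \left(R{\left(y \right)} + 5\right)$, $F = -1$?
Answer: $\frac{57}{2} \approx 28.5$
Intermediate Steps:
$m = -3$ ($m = -1 - 2 = -3$)
$h{\left(y,a \right)} = a \left(5 + \frac{1}{y}\right)$ ($h{\left(y,a \right)} = a \left(\frac{1}{y} + 5\right) = a \left(5 + \frac{1}{y}\right)$)
$s{\left(X \right)} = -1$ ($s{\left(X \right)} = \frac{4}{-7 - -3} = \frac{4}{-7 + 3} = \frac{4}{-4} = 4 \left(- \frac{1}{4}\right) = -1$)
$s{\left(2 \right)} 2 h{\left(-4,-3 \right)} = \left(-1\right) 2 \left(5 \left(-3\right) - \frac{3}{-4}\right) = - 2 \left(-15 - - \frac{3}{4}\right) = - 2 \left(-15 + \frac{3}{4}\right) = \left(-2\right) \left(- \frac{57}{4}\right) = \frac{57}{2}$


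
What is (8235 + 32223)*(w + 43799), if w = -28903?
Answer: 602662368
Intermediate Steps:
(8235 + 32223)*(w + 43799) = (8235 + 32223)*(-28903 + 43799) = 40458*14896 = 602662368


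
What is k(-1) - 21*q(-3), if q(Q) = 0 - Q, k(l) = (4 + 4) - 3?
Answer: -58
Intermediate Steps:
k(l) = 5 (k(l) = 8 - 3 = 5)
q(Q) = -Q
k(-1) - 21*q(-3) = 5 - (-21)*(-3) = 5 - 21*3 = 5 - 63 = -58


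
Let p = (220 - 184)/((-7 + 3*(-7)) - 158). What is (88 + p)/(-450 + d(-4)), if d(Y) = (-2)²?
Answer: -1361/6913 ≈ -0.19688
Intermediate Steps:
d(Y) = 4
p = -6/31 (p = 36/((-7 - 21) - 158) = 36/(-28 - 158) = 36/(-186) = 36*(-1/186) = -6/31 ≈ -0.19355)
(88 + p)/(-450 + d(-4)) = (88 - 6/31)/(-450 + 4) = (2722/31)/(-446) = (2722/31)*(-1/446) = -1361/6913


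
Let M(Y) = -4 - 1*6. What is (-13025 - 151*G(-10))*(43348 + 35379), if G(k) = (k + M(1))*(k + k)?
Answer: -5780529975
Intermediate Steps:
M(Y) = -10 (M(Y) = -4 - 6 = -10)
G(k) = 2*k*(-10 + k) (G(k) = (k - 10)*(k + k) = (-10 + k)*(2*k) = 2*k*(-10 + k))
(-13025 - 151*G(-10))*(43348 + 35379) = (-13025 - 302*(-10)*(-10 - 10))*(43348 + 35379) = (-13025 - 302*(-10)*(-20))*78727 = (-13025 - 151*400)*78727 = (-13025 - 60400)*78727 = -73425*78727 = -5780529975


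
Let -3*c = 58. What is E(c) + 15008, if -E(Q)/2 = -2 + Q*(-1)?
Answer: 44920/3 ≈ 14973.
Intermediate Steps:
c = -58/3 (c = -1/3*58 = -58/3 ≈ -19.333)
E(Q) = 4 + 2*Q (E(Q) = -2*(-2 + Q*(-1)) = -2*(-2 - Q) = 4 + 2*Q)
E(c) + 15008 = (4 + 2*(-58/3)) + 15008 = (4 - 116/3) + 15008 = -104/3 + 15008 = 44920/3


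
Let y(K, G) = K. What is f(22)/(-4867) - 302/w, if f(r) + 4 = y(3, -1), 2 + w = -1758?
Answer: 735797/4282960 ≈ 0.17180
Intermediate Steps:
w = -1760 (w = -2 - 1758 = -1760)
f(r) = -1 (f(r) = -4 + 3 = -1)
f(22)/(-4867) - 302/w = -1/(-4867) - 302/(-1760) = -1*(-1/4867) - 302*(-1/1760) = 1/4867 + 151/880 = 735797/4282960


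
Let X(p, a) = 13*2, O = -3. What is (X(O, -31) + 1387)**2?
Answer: 1996569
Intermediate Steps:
X(p, a) = 26
(X(O, -31) + 1387)**2 = (26 + 1387)**2 = 1413**2 = 1996569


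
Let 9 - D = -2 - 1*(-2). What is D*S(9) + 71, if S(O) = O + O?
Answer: 233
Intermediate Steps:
D = 9 (D = 9 - (-2 - 1*(-2)) = 9 - (-2 + 2) = 9 - 1*0 = 9 + 0 = 9)
S(O) = 2*O
D*S(9) + 71 = 9*(2*9) + 71 = 9*18 + 71 = 162 + 71 = 233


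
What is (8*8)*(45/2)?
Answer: 1440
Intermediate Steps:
(8*8)*(45/2) = 64*(45*(1/2)) = 64*(45/2) = 1440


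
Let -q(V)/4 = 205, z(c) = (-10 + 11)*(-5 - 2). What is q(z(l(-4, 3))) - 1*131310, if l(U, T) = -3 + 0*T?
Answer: -132130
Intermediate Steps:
l(U, T) = -3 (l(U, T) = -3 + 0 = -3)
z(c) = -7 (z(c) = 1*(-7) = -7)
q(V) = -820 (q(V) = -4*205 = -820)
q(z(l(-4, 3))) - 1*131310 = -820 - 1*131310 = -820 - 131310 = -132130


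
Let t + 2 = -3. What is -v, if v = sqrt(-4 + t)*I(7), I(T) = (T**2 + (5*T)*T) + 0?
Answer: -882*I ≈ -882.0*I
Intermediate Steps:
t = -5 (t = -2 - 3 = -5)
I(T) = 6*T**2 (I(T) = (T**2 + 5*T**2) + 0 = 6*T**2 + 0 = 6*T**2)
v = 882*I (v = sqrt(-4 - 5)*(6*7**2) = sqrt(-9)*(6*49) = (3*I)*294 = 882*I ≈ 882.0*I)
-v = -882*I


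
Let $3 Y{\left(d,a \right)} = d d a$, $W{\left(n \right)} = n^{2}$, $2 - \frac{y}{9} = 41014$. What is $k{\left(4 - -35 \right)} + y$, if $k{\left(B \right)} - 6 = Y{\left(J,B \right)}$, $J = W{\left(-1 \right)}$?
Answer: $-369089$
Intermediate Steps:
$y = -369108$ ($y = 18 - 369126 = -369108$)
$J = 1$ ($J = \left(-1\right)^{2} = 1$)
$Y{\left(d,a \right)} = \frac{a d^{2}}{3}$ ($Y{\left(d,a \right)} = \frac{d d a}{3} = \frac{d^{2} a}{3} = \frac{a d^{2}}{3}$)
$k{\left(B \right)} = 6 + \frac{B}{3}$ ($k{\left(B \right)} = 6 + \frac{B 1^{2}}{3} = 6 + \frac{1}{3} B 1 = 6 + \frac{B}{3}$)
$k{\left(4 - -35 \right)} + y = \left(6 + \frac{4 - -35}{3}\right) - 369108 = \left(6 + \frac{4 + 35}{3}\right) - 369108 = \left(6 + \frac{1}{3} \cdot 39\right) - 369108 = \left(6 + 13\right) - 369108 = 19 - 369108 = -369089$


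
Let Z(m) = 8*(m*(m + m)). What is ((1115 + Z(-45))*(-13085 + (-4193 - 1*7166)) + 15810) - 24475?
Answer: -819249325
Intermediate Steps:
Z(m) = 16*m**2 (Z(m) = 8*(m*(2*m)) = 8*(2*m**2) = 16*m**2)
((1115 + Z(-45))*(-13085 + (-4193 - 1*7166)) + 15810) - 24475 = ((1115 + 16*(-45)**2)*(-13085 + (-4193 - 1*7166)) + 15810) - 24475 = ((1115 + 16*2025)*(-13085 + (-4193 - 7166)) + 15810) - 24475 = ((1115 + 32400)*(-13085 - 11359) + 15810) - 24475 = (33515*(-24444) + 15810) - 24475 = (-819240660 + 15810) - 24475 = -819224850 - 24475 = -819249325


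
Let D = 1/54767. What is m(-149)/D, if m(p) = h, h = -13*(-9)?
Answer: 6407739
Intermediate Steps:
D = 1/54767 ≈ 1.8259e-5
h = 117
m(p) = 117
m(-149)/D = 117/(1/54767) = 117*54767 = 6407739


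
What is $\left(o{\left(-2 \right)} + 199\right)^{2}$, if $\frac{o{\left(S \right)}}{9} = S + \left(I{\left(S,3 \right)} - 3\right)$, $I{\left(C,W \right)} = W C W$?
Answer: $64$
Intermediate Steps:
$I{\left(C,W \right)} = C W^{2}$ ($I{\left(C,W \right)} = C W W = C W^{2}$)
$o{\left(S \right)} = -27 + 90 S$ ($o{\left(S \right)} = 9 \left(S + \left(S 3^{2} - 3\right)\right) = 9 \left(S + \left(S 9 - 3\right)\right) = 9 \left(S + \left(9 S - 3\right)\right) = 9 \left(S + \left(-3 + 9 S\right)\right) = 9 \left(-3 + 10 S\right) = -27 + 90 S$)
$\left(o{\left(-2 \right)} + 199\right)^{2} = \left(\left(-27 + 90 \left(-2\right)\right) + 199\right)^{2} = \left(\left(-27 - 180\right) + 199\right)^{2} = \left(-207 + 199\right)^{2} = \left(-8\right)^{2} = 64$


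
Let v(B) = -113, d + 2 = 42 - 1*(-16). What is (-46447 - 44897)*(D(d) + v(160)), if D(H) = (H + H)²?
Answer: -1135497264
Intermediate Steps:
d = 56 (d = -2 + (42 - 1*(-16)) = -2 + (42 + 16) = -2 + 58 = 56)
D(H) = 4*H² (D(H) = (2*H)² = 4*H²)
(-46447 - 44897)*(D(d) + v(160)) = (-46447 - 44897)*(4*56² - 113) = -91344*(4*3136 - 113) = -91344*(12544 - 113) = -91344*12431 = -1135497264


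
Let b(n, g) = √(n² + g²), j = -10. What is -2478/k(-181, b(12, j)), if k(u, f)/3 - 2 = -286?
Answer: 413/142 ≈ 2.9085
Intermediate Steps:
b(n, g) = √(g² + n²)
k(u, f) = -852 (k(u, f) = 6 + 3*(-286) = 6 - 858 = -852)
-2478/k(-181, b(12, j)) = -2478/(-852) = -2478*(-1/852) = 413/142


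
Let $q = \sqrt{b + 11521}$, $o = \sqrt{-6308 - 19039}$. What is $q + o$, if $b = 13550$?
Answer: $\sqrt{25071} + i \sqrt{25347} \approx 158.34 + 159.21 i$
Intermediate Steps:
$o = i \sqrt{25347}$ ($o = \sqrt{-25347} = i \sqrt{25347} \approx 159.21 i$)
$q = \sqrt{25071}$ ($q = \sqrt{13550 + 11521} = \sqrt{25071} \approx 158.34$)
$q + o = \sqrt{25071} + i \sqrt{25347}$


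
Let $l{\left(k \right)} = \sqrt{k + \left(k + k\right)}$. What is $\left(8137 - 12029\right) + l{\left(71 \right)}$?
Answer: $-3892 + \sqrt{213} \approx -3877.4$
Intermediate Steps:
$l{\left(k \right)} = \sqrt{3} \sqrt{k}$ ($l{\left(k \right)} = \sqrt{k + 2 k} = \sqrt{3 k} = \sqrt{3} \sqrt{k}$)
$\left(8137 - 12029\right) + l{\left(71 \right)} = \left(8137 - 12029\right) + \sqrt{3} \sqrt{71} = -3892 + \sqrt{213}$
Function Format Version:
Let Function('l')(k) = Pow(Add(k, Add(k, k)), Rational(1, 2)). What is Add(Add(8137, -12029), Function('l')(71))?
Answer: Add(-3892, Pow(213, Rational(1, 2))) ≈ -3877.4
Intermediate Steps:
Function('l')(k) = Mul(Pow(3, Rational(1, 2)), Pow(k, Rational(1, 2))) (Function('l')(k) = Pow(Add(k, Mul(2, k)), Rational(1, 2)) = Pow(Mul(3, k), Rational(1, 2)) = Mul(Pow(3, Rational(1, 2)), Pow(k, Rational(1, 2))))
Add(Add(8137, -12029), Function('l')(71)) = Add(Add(8137, -12029), Mul(Pow(3, Rational(1, 2)), Pow(71, Rational(1, 2)))) = Add(-3892, Pow(213, Rational(1, 2)))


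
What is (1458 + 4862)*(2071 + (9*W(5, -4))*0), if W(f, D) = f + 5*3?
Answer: 13088720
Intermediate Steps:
W(f, D) = 15 + f (W(f, D) = f + 15 = 15 + f)
(1458 + 4862)*(2071 + (9*W(5, -4))*0) = (1458 + 4862)*(2071 + (9*(15 + 5))*0) = 6320*(2071 + (9*20)*0) = 6320*(2071 + 180*0) = 6320*(2071 + 0) = 6320*2071 = 13088720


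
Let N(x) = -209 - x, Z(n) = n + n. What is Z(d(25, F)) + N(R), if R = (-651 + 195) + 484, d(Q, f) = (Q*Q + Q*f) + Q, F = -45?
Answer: -1187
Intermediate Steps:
d(Q, f) = Q + Q² + Q*f (d(Q, f) = (Q² + Q*f) + Q = Q + Q² + Q*f)
Z(n) = 2*n
R = 28 (R = -456 + 484 = 28)
Z(d(25, F)) + N(R) = 2*(25*(1 + 25 - 45)) + (-209 - 1*28) = 2*(25*(-19)) + (-209 - 28) = 2*(-475) - 237 = -950 - 237 = -1187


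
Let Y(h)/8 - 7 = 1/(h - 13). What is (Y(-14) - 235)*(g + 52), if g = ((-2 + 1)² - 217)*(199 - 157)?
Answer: 43665820/27 ≈ 1.6173e+6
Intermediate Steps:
Y(h) = 56 + 8/(-13 + h) (Y(h) = 56 + 8/(h - 13) = 56 + 8/(-13 + h))
g = -9072 (g = ((-1)² - 217)*42 = (1 - 217)*42 = -216*42 = -9072)
(Y(-14) - 235)*(g + 52) = (8*(-90 + 7*(-14))/(-13 - 14) - 235)*(-9072 + 52) = (8*(-90 - 98)/(-27) - 235)*(-9020) = (8*(-1/27)*(-188) - 235)*(-9020) = (1504/27 - 235)*(-9020) = -4841/27*(-9020) = 43665820/27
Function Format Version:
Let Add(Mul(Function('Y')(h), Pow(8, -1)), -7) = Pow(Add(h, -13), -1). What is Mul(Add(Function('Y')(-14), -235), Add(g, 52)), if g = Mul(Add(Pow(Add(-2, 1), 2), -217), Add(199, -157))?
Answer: Rational(43665820, 27) ≈ 1.6173e+6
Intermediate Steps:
Function('Y')(h) = Add(56, Mul(8, Pow(Add(-13, h), -1))) (Function('Y')(h) = Add(56, Mul(8, Pow(Add(h, -13), -1))) = Add(56, Mul(8, Pow(Add(-13, h), -1))))
g = -9072 (g = Mul(Add(Pow(-1, 2), -217), 42) = Mul(Add(1, -217), 42) = Mul(-216, 42) = -9072)
Mul(Add(Function('Y')(-14), -235), Add(g, 52)) = Mul(Add(Mul(8, Pow(Add(-13, -14), -1), Add(-90, Mul(7, -14))), -235), Add(-9072, 52)) = Mul(Add(Mul(8, Pow(-27, -1), Add(-90, -98)), -235), -9020) = Mul(Add(Mul(8, Rational(-1, 27), -188), -235), -9020) = Mul(Add(Rational(1504, 27), -235), -9020) = Mul(Rational(-4841, 27), -9020) = Rational(43665820, 27)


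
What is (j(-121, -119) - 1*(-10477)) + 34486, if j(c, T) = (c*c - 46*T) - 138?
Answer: 64940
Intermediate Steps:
j(c, T) = -138 + c**2 - 46*T (j(c, T) = (c**2 - 46*T) - 138 = -138 + c**2 - 46*T)
(j(-121, -119) - 1*(-10477)) + 34486 = ((-138 + (-121)**2 - 46*(-119)) - 1*(-10477)) + 34486 = ((-138 + 14641 + 5474) + 10477) + 34486 = (19977 + 10477) + 34486 = 30454 + 34486 = 64940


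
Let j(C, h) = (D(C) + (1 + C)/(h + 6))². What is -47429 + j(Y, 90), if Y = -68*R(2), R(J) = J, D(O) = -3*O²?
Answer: 3152923419625/1024 ≈ 3.0790e+9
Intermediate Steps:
Y = -136 (Y = -68*2 = -136)
j(C, h) = (-3*C² + (1 + C)/(6 + h))² (j(C, h) = (-3*C² + (1 + C)/(h + 6))² = (-3*C² + (1 + C)/(6 + h))²)
-47429 + j(Y, 90) = -47429 + (1 - 136 - 18*(-136)² - 3*90*(-136)²)²/(6 + 90)² = -47429 + (1 - 136 - 18*18496 - 3*90*18496)²/96² = -47429 + (1 - 136 - 332928 - 4993920)²/9216 = -47429 + (1/9216)*(-5326983)² = -47429 + (1/9216)*28376747882289 = -47429 + 3152971986921/1024 = 3152923419625/1024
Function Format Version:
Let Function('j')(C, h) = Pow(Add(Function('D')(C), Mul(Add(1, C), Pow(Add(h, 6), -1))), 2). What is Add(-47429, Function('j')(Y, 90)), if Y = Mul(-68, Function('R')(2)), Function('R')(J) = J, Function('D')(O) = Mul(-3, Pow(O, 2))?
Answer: Rational(3152923419625, 1024) ≈ 3.0790e+9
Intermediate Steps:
Y = -136 (Y = Mul(-68, 2) = -136)
Function('j')(C, h) = Pow(Add(Mul(-3, Pow(C, 2)), Mul(Pow(Add(6, h), -1), Add(1, C))), 2) (Function('j')(C, h) = Pow(Add(Mul(-3, Pow(C, 2)), Mul(Add(1, C), Pow(Add(h, 6), -1))), 2) = Pow(Add(Mul(-3, Pow(C, 2)), Mul(Add(1, C), Pow(Add(6, h), -1))), 2) = Pow(Add(Mul(-3, Pow(C, 2)), Mul(Pow(Add(6, h), -1), Add(1, C))), 2))
Add(-47429, Function('j')(Y, 90)) = Add(-47429, Mul(Pow(Add(6, 90), -2), Pow(Add(1, -136, Mul(-18, Pow(-136, 2)), Mul(-3, 90, Pow(-136, 2))), 2))) = Add(-47429, Mul(Pow(96, -2), Pow(Add(1, -136, Mul(-18, 18496), Mul(-3, 90, 18496)), 2))) = Add(-47429, Mul(Rational(1, 9216), Pow(Add(1, -136, -332928, -4993920), 2))) = Add(-47429, Mul(Rational(1, 9216), Pow(-5326983, 2))) = Add(-47429, Mul(Rational(1, 9216), 28376747882289)) = Add(-47429, Rational(3152971986921, 1024)) = Rational(3152923419625, 1024)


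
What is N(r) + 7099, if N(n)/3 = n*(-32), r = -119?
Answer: 18523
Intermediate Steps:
N(n) = -96*n (N(n) = 3*(n*(-32)) = 3*(-32*n) = -96*n)
N(r) + 7099 = -96*(-119) + 7099 = 11424 + 7099 = 18523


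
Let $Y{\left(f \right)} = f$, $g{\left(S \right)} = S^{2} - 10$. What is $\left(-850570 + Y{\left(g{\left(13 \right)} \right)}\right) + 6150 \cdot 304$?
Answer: $1019189$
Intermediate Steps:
$g{\left(S \right)} = -10 + S^{2}$
$\left(-850570 + Y{\left(g{\left(13 \right)} \right)}\right) + 6150 \cdot 304 = \left(-850570 - \left(10 - 13^{2}\right)\right) + 6150 \cdot 304 = \left(-850570 + \left(-10 + 169\right)\right) + 1869600 = \left(-850570 + 159\right) + 1869600 = -850411 + 1869600 = 1019189$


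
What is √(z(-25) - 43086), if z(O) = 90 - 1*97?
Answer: I*√43093 ≈ 207.59*I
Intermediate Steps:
z(O) = -7 (z(O) = 90 - 97 = -7)
√(z(-25) - 43086) = √(-7 - 43086) = √(-43093) = I*√43093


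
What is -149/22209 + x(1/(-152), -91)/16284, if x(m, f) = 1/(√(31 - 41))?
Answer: -149/22209 - I*√10/162840 ≈ -0.006709 - 1.942e-5*I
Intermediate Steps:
x(m, f) = -I*√10/10 (x(m, f) = 1/(√(-10)) = 1/(I*√10) = -I*√10/10)
-149/22209 + x(1/(-152), -91)/16284 = -149/22209 - I*√10/10/16284 = -149*1/22209 - I*√10/10*(1/16284) = -149/22209 - I*√10/162840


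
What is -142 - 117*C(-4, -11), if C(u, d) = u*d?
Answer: -5290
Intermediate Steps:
C(u, d) = d*u
-142 - 117*C(-4, -11) = -142 - (-1287)*(-4) = -142 - 117*44 = -142 - 5148 = -5290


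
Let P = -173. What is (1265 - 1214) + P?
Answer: -122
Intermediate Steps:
(1265 - 1214) + P = (1265 - 1214) - 173 = 51 - 173 = -122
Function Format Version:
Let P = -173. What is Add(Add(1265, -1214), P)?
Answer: -122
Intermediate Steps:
Add(Add(1265, -1214), P) = Add(Add(1265, -1214), -173) = Add(51, -173) = -122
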